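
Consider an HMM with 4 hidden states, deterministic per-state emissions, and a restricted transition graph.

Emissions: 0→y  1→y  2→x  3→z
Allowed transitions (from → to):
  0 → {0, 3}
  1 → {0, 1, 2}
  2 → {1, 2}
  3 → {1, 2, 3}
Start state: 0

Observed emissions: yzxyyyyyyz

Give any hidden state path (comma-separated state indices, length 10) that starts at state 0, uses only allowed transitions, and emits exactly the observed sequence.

0,3,2,1,1,1,0,0,0,3

  pos 0: y in {0,1}, choose 0; start
  pos 1: z in {3}, choose 3; 0->3 ok
  pos 2: x in {2}, choose 2; 3->2 ok
  pos 3: y in {0,1}, choose 1; 2->1 ok
  pos 4: y in {0,1}, choose 1; 1->1 ok
  pos 5: y in {0,1}, choose 1; 1->1 ok
  pos 6: y in {0,1}, choose 0; 1->0 ok
  pos 7: y in {0,1}, choose 0; 0->0 ok
  pos 8: y in {0,1}, choose 0; 0->0 ok
  pos 9: z in {3}, choose 3; 0->3 ok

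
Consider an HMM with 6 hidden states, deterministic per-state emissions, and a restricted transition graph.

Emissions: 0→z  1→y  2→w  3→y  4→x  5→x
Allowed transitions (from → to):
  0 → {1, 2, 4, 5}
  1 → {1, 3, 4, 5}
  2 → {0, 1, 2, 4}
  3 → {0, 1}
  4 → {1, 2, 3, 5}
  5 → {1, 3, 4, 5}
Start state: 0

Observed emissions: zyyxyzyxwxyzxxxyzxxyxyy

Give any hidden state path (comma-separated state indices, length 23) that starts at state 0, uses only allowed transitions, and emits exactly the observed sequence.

  t0 'z' -> {0}, take 0 (start)
  t1 'y' -> {1,3}, take 1 (0->1 ok)
  t2 'y' -> {1,3}, take 1 (1->1 ok)
  t3 'x' -> {4,5}, take 5 (1->5 ok)
  t4 'y' -> {1,3}, take 3 (5->3 ok)
  t5 'z' -> {0}, take 0 (3->0 ok)
  t6 'y' -> {1,3}, take 1 (0->1 ok)
  t7 'x' -> {4,5}, take 4 (1->4 ok)
  t8 'w' -> {2}, take 2 (4->2 ok)
  t9 'x' -> {4,5}, take 4 (2->4 ok)
  t10 'y' -> {1,3}, take 3 (4->3 ok)
  t11 'z' -> {0}, take 0 (3->0 ok)
  t12 'x' -> {4,5}, take 5 (0->5 ok)
  t13 'x' -> {4,5}, take 5 (5->5 ok)
  t14 'x' -> {4,5}, take 4 (5->4 ok)
  t15 'y' -> {1,3}, take 3 (4->3 ok)
  t16 'z' -> {0}, take 0 (3->0 ok)
  t17 'x' -> {4,5}, take 5 (0->5 ok)
  t18 'x' -> {4,5}, take 5 (5->5 ok)
  t19 'y' -> {1,3}, take 1 (5->1 ok)
  t20 'x' -> {4,5}, take 4 (1->4 ok)
  t21 'y' -> {1,3}, take 3 (4->3 ok)
  t22 'y' -> {1,3}, take 1 (3->1 ok)

0,1,1,5,3,0,1,4,2,4,3,0,5,5,4,3,0,5,5,1,4,3,1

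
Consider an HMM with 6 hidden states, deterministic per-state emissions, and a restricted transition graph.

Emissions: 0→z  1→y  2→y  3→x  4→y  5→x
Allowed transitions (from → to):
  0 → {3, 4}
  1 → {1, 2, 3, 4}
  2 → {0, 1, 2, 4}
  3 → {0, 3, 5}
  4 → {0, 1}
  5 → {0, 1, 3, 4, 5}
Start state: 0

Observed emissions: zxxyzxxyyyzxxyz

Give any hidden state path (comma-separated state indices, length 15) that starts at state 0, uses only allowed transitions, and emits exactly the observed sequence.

0,3,5,4,0,3,5,1,2,2,0,3,5,4,0

  [0] z  {0}  => 0  start
  [1] x  {3,5}  => 3  0->3 ok
  [2] x  {3,5}  => 5  3->5 ok
  [3] y  {1,2,4}  => 4  5->4 ok
  [4] z  {0}  => 0  4->0 ok
  [5] x  {3,5}  => 3  0->3 ok
  [6] x  {3,5}  => 5  3->5 ok
  [7] y  {1,2,4}  => 1  5->1 ok
  [8] y  {1,2,4}  => 2  1->2 ok
  [9] y  {1,2,4}  => 2  2->2 ok
  [10] z  {0}  => 0  2->0 ok
  [11] x  {3,5}  => 3  0->3 ok
  [12] x  {3,5}  => 5  3->5 ok
  [13] y  {1,2,4}  => 4  5->4 ok
  [14] z  {0}  => 0  4->0 ok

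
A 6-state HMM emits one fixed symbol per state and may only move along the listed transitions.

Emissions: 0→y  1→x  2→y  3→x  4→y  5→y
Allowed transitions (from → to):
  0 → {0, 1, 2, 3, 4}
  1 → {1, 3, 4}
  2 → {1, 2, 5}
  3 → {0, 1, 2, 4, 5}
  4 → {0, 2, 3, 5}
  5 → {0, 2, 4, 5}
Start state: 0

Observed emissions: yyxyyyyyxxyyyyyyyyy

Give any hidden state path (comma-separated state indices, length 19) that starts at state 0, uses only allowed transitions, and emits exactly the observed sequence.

  0: obs=y cand={0,2,4,5} pick 0 [start]
  1: obs=y cand={0,2,4,5} pick 0 [0->0 ok]
  2: obs=x cand={1,3} pick 3 [0->3 ok]
  3: obs=y cand={0,2,4,5} pick 0 [3->0 ok]
  4: obs=y cand={0,2,4,5} pick 0 [0->0 ok]
  5: obs=y cand={0,2,4,5} pick 2 [0->2 ok]
  6: obs=y cand={0,2,4,5} pick 5 [2->5 ok]
  7: obs=y cand={0,2,4,5} pick 2 [5->2 ok]
  8: obs=x cand={1,3} pick 1 [2->1 ok]
  9: obs=x cand={1,3} pick 3 [1->3 ok]
  10: obs=y cand={0,2,4,5} pick 4 [3->4 ok]
  11: obs=y cand={0,2,4,5} pick 5 [4->5 ok]
  12: obs=y cand={0,2,4,5} pick 5 [5->5 ok]
  13: obs=y cand={0,2,4,5} pick 5 [5->5 ok]
  14: obs=y cand={0,2,4,5} pick 2 [5->2 ok]
  15: obs=y cand={0,2,4,5} pick 5 [2->5 ok]
  16: obs=y cand={0,2,4,5} pick 4 [5->4 ok]
  17: obs=y cand={0,2,4,5} pick 2 [4->2 ok]
  18: obs=y cand={0,2,4,5} pick 2 [2->2 ok]

0,0,3,0,0,2,5,2,1,3,4,5,5,5,2,5,4,2,2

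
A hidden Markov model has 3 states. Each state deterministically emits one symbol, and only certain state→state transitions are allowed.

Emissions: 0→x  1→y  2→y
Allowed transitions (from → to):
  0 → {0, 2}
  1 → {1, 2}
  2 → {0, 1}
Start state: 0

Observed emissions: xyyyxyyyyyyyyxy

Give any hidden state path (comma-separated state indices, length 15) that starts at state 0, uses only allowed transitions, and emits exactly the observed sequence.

  pos 0: x in {0}, choose 0; start
  pos 1: y in {1,2}, choose 2; 0->2 ok
  pos 2: y in {1,2}, choose 1; 2->1 ok
  pos 3: y in {1,2}, choose 2; 1->2 ok
  pos 4: x in {0}, choose 0; 2->0 ok
  pos 5: y in {1,2}, choose 2; 0->2 ok
  pos 6: y in {1,2}, choose 1; 2->1 ok
  pos 7: y in {1,2}, choose 1; 1->1 ok
  pos 8: y in {1,2}, choose 2; 1->2 ok
  pos 9: y in {1,2}, choose 1; 2->1 ok
  pos 10: y in {1,2}, choose 2; 1->2 ok
  pos 11: y in {1,2}, choose 1; 2->1 ok
  pos 12: y in {1,2}, choose 2; 1->2 ok
  pos 13: x in {0}, choose 0; 2->0 ok
  pos 14: y in {1,2}, choose 2; 0->2 ok

0,2,1,2,0,2,1,1,2,1,2,1,2,0,2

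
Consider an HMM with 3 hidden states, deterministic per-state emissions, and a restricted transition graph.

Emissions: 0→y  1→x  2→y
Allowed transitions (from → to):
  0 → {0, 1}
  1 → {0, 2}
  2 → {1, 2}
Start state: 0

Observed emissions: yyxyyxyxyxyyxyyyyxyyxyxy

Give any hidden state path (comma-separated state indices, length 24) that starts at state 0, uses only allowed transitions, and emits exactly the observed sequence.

  [0] y  {0,2}  => 0  start
  [1] y  {0,2}  => 0  0->0 ok
  [2] x  {1}  => 1  0->1 ok
  [3] y  {0,2}  => 0  1->0 ok
  [4] y  {0,2}  => 0  0->0 ok
  [5] x  {1}  => 1  0->1 ok
  [6] y  {0,2}  => 2  1->2 ok
  [7] x  {1}  => 1  2->1 ok
  [8] y  {0,2}  => 2  1->2 ok
  [9] x  {1}  => 1  2->1 ok
  [10] y  {0,2}  => 2  1->2 ok
  [11] y  {0,2}  => 2  2->2 ok
  [12] x  {1}  => 1  2->1 ok
  [13] y  {0,2}  => 2  1->2 ok
  [14] y  {0,2}  => 2  2->2 ok
  [15] y  {0,2}  => 2  2->2 ok
  [16] y  {0,2}  => 2  2->2 ok
  [17] x  {1}  => 1  2->1 ok
  [18] y  {0,2}  => 0  1->0 ok
  [19] y  {0,2}  => 0  0->0 ok
  [20] x  {1}  => 1  0->1 ok
  [21] y  {0,2}  => 2  1->2 ok
  [22] x  {1}  => 1  2->1 ok
  [23] y  {0,2}  => 0  1->0 ok

0,0,1,0,0,1,2,1,2,1,2,2,1,2,2,2,2,1,0,0,1,2,1,0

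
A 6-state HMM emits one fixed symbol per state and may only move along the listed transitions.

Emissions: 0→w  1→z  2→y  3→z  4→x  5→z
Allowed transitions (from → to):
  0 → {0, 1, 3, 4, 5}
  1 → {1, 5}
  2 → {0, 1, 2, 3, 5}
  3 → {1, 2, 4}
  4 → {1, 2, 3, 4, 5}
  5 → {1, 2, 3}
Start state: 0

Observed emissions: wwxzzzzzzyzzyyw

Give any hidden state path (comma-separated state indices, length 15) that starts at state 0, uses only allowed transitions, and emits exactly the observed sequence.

  0: obs=w cand={0} pick 0 [start]
  1: obs=w cand={0} pick 0 [0->0 ok]
  2: obs=x cand={4} pick 4 [0->4 ok]
  3: obs=z cand={1,3,5} pick 3 [4->3 ok]
  4: obs=z cand={1,3,5} pick 1 [3->1 ok]
  5: obs=z cand={1,3,5} pick 1 [1->1 ok]
  6: obs=z cand={1,3,5} pick 1 [1->1 ok]
  7: obs=z cand={1,3,5} pick 1 [1->1 ok]
  8: obs=z cand={1,3,5} pick 5 [1->5 ok]
  9: obs=y cand={2} pick 2 [5->2 ok]
  10: obs=z cand={1,3,5} pick 1 [2->1 ok]
  11: obs=z cand={1,3,5} pick 5 [1->5 ok]
  12: obs=y cand={2} pick 2 [5->2 ok]
  13: obs=y cand={2} pick 2 [2->2 ok]
  14: obs=w cand={0} pick 0 [2->0 ok]

0,0,4,3,1,1,1,1,5,2,1,5,2,2,0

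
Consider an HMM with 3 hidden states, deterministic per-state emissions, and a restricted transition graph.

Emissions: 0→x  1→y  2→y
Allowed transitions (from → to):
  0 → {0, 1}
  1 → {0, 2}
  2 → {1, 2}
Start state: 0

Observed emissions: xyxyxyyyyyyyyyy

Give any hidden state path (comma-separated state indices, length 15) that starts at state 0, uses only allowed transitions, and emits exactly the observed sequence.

0,1,0,1,0,1,2,2,1,2,2,2,2,2,1

  0: obs=x cand={0} pick 0 [start]
  1: obs=y cand={1,2} pick 1 [0->1 ok]
  2: obs=x cand={0} pick 0 [1->0 ok]
  3: obs=y cand={1,2} pick 1 [0->1 ok]
  4: obs=x cand={0} pick 0 [1->0 ok]
  5: obs=y cand={1,2} pick 1 [0->1 ok]
  6: obs=y cand={1,2} pick 2 [1->2 ok]
  7: obs=y cand={1,2} pick 2 [2->2 ok]
  8: obs=y cand={1,2} pick 1 [2->1 ok]
  9: obs=y cand={1,2} pick 2 [1->2 ok]
  10: obs=y cand={1,2} pick 2 [2->2 ok]
  11: obs=y cand={1,2} pick 2 [2->2 ok]
  12: obs=y cand={1,2} pick 2 [2->2 ok]
  13: obs=y cand={1,2} pick 2 [2->2 ok]
  14: obs=y cand={1,2} pick 1 [2->1 ok]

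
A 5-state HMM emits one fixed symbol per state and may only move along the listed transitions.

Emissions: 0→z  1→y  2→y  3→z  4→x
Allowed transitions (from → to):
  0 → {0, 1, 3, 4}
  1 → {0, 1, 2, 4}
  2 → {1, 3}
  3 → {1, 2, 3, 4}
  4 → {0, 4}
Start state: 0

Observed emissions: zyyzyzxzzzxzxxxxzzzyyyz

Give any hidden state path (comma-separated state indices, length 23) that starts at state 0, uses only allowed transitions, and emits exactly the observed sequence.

  [0] z  {0,3}  => 0  start
  [1] y  {1,2}  => 1  0->1 ok
  [2] y  {1,2}  => 1  1->1 ok
  [3] z  {0,3}  => 0  1->0 ok
  [4] y  {1,2}  => 1  0->1 ok
  [5] z  {0,3}  => 0  1->0 ok
  [6] x  {4}  => 4  0->4 ok
  [7] z  {0,3}  => 0  4->0 ok
  [8] z  {0,3}  => 0  0->0 ok
  [9] z  {0,3}  => 0  0->0 ok
  [10] x  {4}  => 4  0->4 ok
  [11] z  {0,3}  => 0  4->0 ok
  [12] x  {4}  => 4  0->4 ok
  [13] x  {4}  => 4  4->4 ok
  [14] x  {4}  => 4  4->4 ok
  [15] x  {4}  => 4  4->4 ok
  [16] z  {0,3}  => 0  4->0 ok
  [17] z  {0,3}  => 0  0->0 ok
  [18] z  {0,3}  => 3  0->3 ok
  [19] y  {1,2}  => 1  3->1 ok
  [20] y  {1,2}  => 1  1->1 ok
  [21] y  {1,2}  => 2  1->2 ok
  [22] z  {0,3}  => 3  2->3 ok

0,1,1,0,1,0,4,0,0,0,4,0,4,4,4,4,0,0,3,1,1,2,3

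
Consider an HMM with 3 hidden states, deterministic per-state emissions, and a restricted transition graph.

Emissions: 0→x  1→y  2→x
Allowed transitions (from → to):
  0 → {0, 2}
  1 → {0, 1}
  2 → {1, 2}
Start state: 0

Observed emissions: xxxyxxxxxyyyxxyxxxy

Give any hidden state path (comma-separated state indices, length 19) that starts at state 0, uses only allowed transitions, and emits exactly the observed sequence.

0,0,2,1,0,2,2,2,2,1,1,1,0,2,1,0,0,2,1

  pos 0: x in {0,2}, choose 0; start
  pos 1: x in {0,2}, choose 0; 0->0 ok
  pos 2: x in {0,2}, choose 2; 0->2 ok
  pos 3: y in {1}, choose 1; 2->1 ok
  pos 4: x in {0,2}, choose 0; 1->0 ok
  pos 5: x in {0,2}, choose 2; 0->2 ok
  pos 6: x in {0,2}, choose 2; 2->2 ok
  pos 7: x in {0,2}, choose 2; 2->2 ok
  pos 8: x in {0,2}, choose 2; 2->2 ok
  pos 9: y in {1}, choose 1; 2->1 ok
  pos 10: y in {1}, choose 1; 1->1 ok
  pos 11: y in {1}, choose 1; 1->1 ok
  pos 12: x in {0,2}, choose 0; 1->0 ok
  pos 13: x in {0,2}, choose 2; 0->2 ok
  pos 14: y in {1}, choose 1; 2->1 ok
  pos 15: x in {0,2}, choose 0; 1->0 ok
  pos 16: x in {0,2}, choose 0; 0->0 ok
  pos 17: x in {0,2}, choose 2; 0->2 ok
  pos 18: y in {1}, choose 1; 2->1 ok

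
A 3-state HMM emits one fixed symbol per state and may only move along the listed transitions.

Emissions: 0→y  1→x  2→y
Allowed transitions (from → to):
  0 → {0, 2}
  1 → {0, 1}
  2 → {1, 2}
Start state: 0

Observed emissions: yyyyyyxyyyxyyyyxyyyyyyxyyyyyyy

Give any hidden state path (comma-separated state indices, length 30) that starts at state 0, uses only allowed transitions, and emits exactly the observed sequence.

  0: obs=y cand={0,2} pick 0 [start]
  1: obs=y cand={0,2} pick 0 [0->0 ok]
  2: obs=y cand={0,2} pick 2 [0->2 ok]
  3: obs=y cand={0,2} pick 2 [2->2 ok]
  4: obs=y cand={0,2} pick 2 [2->2 ok]
  5: obs=y cand={0,2} pick 2 [2->2 ok]
  6: obs=x cand={1} pick 1 [2->1 ok]
  7: obs=y cand={0,2} pick 0 [1->0 ok]
  8: obs=y cand={0,2} pick 2 [0->2 ok]
  9: obs=y cand={0,2} pick 2 [2->2 ok]
  10: obs=x cand={1} pick 1 [2->1 ok]
  11: obs=y cand={0,2} pick 0 [1->0 ok]
  12: obs=y cand={0,2} pick 0 [0->0 ok]
  13: obs=y cand={0,2} pick 0 [0->0 ok]
  14: obs=y cand={0,2} pick 2 [0->2 ok]
  15: obs=x cand={1} pick 1 [2->1 ok]
  16: obs=y cand={0,2} pick 0 [1->0 ok]
  17: obs=y cand={0,2} pick 0 [0->0 ok]
  18: obs=y cand={0,2} pick 0 [0->0 ok]
  19: obs=y cand={0,2} pick 2 [0->2 ok]
  20: obs=y cand={0,2} pick 2 [2->2 ok]
  21: obs=y cand={0,2} pick 2 [2->2 ok]
  22: obs=x cand={1} pick 1 [2->1 ok]
  23: obs=y cand={0,2} pick 0 [1->0 ok]
  24: obs=y cand={0,2} pick 0 [0->0 ok]
  25: obs=y cand={0,2} pick 2 [0->2 ok]
  26: obs=y cand={0,2} pick 2 [2->2 ok]
  27: obs=y cand={0,2} pick 2 [2->2 ok]
  28: obs=y cand={0,2} pick 2 [2->2 ok]
  29: obs=y cand={0,2} pick 2 [2->2 ok]

0,0,2,2,2,2,1,0,2,2,1,0,0,0,2,1,0,0,0,2,2,2,1,0,0,2,2,2,2,2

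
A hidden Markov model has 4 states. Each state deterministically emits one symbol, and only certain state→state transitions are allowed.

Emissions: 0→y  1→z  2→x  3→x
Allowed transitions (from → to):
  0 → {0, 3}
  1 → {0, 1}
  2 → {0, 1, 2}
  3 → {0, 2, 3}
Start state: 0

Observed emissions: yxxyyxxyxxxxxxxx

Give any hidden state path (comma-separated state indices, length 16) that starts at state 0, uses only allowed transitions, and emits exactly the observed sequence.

  0: obs=y cand={0} pick 0 [start]
  1: obs=x cand={2,3} pick 3 [0->3 ok]
  2: obs=x cand={2,3} pick 2 [3->2 ok]
  3: obs=y cand={0} pick 0 [2->0 ok]
  4: obs=y cand={0} pick 0 [0->0 ok]
  5: obs=x cand={2,3} pick 3 [0->3 ok]
  6: obs=x cand={2,3} pick 3 [3->3 ok]
  7: obs=y cand={0} pick 0 [3->0 ok]
  8: obs=x cand={2,3} pick 3 [0->3 ok]
  9: obs=x cand={2,3} pick 3 [3->3 ok]
  10: obs=x cand={2,3} pick 3 [3->3 ok]
  11: obs=x cand={2,3} pick 3 [3->3 ok]
  12: obs=x cand={2,3} pick 2 [3->2 ok]
  13: obs=x cand={2,3} pick 2 [2->2 ok]
  14: obs=x cand={2,3} pick 2 [2->2 ok]
  15: obs=x cand={2,3} pick 2 [2->2 ok]

0,3,2,0,0,3,3,0,3,3,3,3,2,2,2,2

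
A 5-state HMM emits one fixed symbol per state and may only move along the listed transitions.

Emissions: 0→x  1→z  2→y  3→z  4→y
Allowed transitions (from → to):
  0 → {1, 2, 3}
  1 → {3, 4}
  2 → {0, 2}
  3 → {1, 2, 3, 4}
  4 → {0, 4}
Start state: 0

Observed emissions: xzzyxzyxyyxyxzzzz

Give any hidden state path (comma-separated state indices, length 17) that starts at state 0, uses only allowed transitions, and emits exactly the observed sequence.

0,3,1,4,0,3,4,0,2,2,0,2,0,1,3,1,3

  [0] x  {0}  => 0  start
  [1] z  {1,3}  => 3  0->3 ok
  [2] z  {1,3}  => 1  3->1 ok
  [3] y  {2,4}  => 4  1->4 ok
  [4] x  {0}  => 0  4->0 ok
  [5] z  {1,3}  => 3  0->3 ok
  [6] y  {2,4}  => 4  3->4 ok
  [7] x  {0}  => 0  4->0 ok
  [8] y  {2,4}  => 2  0->2 ok
  [9] y  {2,4}  => 2  2->2 ok
  [10] x  {0}  => 0  2->0 ok
  [11] y  {2,4}  => 2  0->2 ok
  [12] x  {0}  => 0  2->0 ok
  [13] z  {1,3}  => 1  0->1 ok
  [14] z  {1,3}  => 3  1->3 ok
  [15] z  {1,3}  => 1  3->1 ok
  [16] z  {1,3}  => 3  1->3 ok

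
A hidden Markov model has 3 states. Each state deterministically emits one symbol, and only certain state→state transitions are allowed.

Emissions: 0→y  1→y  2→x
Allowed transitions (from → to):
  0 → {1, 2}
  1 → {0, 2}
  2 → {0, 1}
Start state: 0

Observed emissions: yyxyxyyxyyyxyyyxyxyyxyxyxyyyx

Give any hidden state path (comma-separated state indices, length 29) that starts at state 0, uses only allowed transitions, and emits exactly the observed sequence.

0,1,2,0,2,0,1,2,0,1,0,2,1,0,1,2,1,2,1,0,2,0,2,1,2,0,1,0,2

  [0] y  {0,1}  => 0  start
  [1] y  {0,1}  => 1  0->1 ok
  [2] x  {2}  => 2  1->2 ok
  [3] y  {0,1}  => 0  2->0 ok
  [4] x  {2}  => 2  0->2 ok
  [5] y  {0,1}  => 0  2->0 ok
  [6] y  {0,1}  => 1  0->1 ok
  [7] x  {2}  => 2  1->2 ok
  [8] y  {0,1}  => 0  2->0 ok
  [9] y  {0,1}  => 1  0->1 ok
  [10] y  {0,1}  => 0  1->0 ok
  [11] x  {2}  => 2  0->2 ok
  [12] y  {0,1}  => 1  2->1 ok
  [13] y  {0,1}  => 0  1->0 ok
  [14] y  {0,1}  => 1  0->1 ok
  [15] x  {2}  => 2  1->2 ok
  [16] y  {0,1}  => 1  2->1 ok
  [17] x  {2}  => 2  1->2 ok
  [18] y  {0,1}  => 1  2->1 ok
  [19] y  {0,1}  => 0  1->0 ok
  [20] x  {2}  => 2  0->2 ok
  [21] y  {0,1}  => 0  2->0 ok
  [22] x  {2}  => 2  0->2 ok
  [23] y  {0,1}  => 1  2->1 ok
  [24] x  {2}  => 2  1->2 ok
  [25] y  {0,1}  => 0  2->0 ok
  [26] y  {0,1}  => 1  0->1 ok
  [27] y  {0,1}  => 0  1->0 ok
  [28] x  {2}  => 2  0->2 ok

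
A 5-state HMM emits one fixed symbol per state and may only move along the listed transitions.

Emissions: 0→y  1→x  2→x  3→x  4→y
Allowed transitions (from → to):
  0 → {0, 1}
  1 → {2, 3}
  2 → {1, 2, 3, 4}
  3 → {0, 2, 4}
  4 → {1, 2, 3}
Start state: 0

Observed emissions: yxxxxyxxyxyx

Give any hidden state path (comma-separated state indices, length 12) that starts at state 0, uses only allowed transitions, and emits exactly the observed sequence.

0,1,2,1,3,0,1,2,4,3,4,2

  t0 'y' -> {0,4}, take 0 (start)
  t1 'x' -> {1,2,3}, take 1 (0->1 ok)
  t2 'x' -> {1,2,3}, take 2 (1->2 ok)
  t3 'x' -> {1,2,3}, take 1 (2->1 ok)
  t4 'x' -> {1,2,3}, take 3 (1->3 ok)
  t5 'y' -> {0,4}, take 0 (3->0 ok)
  t6 'x' -> {1,2,3}, take 1 (0->1 ok)
  t7 'x' -> {1,2,3}, take 2 (1->2 ok)
  t8 'y' -> {0,4}, take 4 (2->4 ok)
  t9 'x' -> {1,2,3}, take 3 (4->3 ok)
  t10 'y' -> {0,4}, take 4 (3->4 ok)
  t11 'x' -> {1,2,3}, take 2 (4->2 ok)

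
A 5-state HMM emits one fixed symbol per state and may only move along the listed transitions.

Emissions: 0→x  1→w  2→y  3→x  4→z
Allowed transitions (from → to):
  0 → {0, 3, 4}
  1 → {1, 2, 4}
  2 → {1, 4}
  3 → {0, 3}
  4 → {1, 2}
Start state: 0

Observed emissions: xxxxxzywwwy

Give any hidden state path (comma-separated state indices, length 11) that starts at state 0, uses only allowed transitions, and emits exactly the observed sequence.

  t0 'x' -> {0,3}, take 0 (start)
  t1 'x' -> {0,3}, take 3 (0->3 ok)
  t2 'x' -> {0,3}, take 0 (3->0 ok)
  t3 'x' -> {0,3}, take 3 (0->3 ok)
  t4 'x' -> {0,3}, take 0 (3->0 ok)
  t5 'z' -> {4}, take 4 (0->4 ok)
  t6 'y' -> {2}, take 2 (4->2 ok)
  t7 'w' -> {1}, take 1 (2->1 ok)
  t8 'w' -> {1}, take 1 (1->1 ok)
  t9 'w' -> {1}, take 1 (1->1 ok)
  t10 'y' -> {2}, take 2 (1->2 ok)

0,3,0,3,0,4,2,1,1,1,2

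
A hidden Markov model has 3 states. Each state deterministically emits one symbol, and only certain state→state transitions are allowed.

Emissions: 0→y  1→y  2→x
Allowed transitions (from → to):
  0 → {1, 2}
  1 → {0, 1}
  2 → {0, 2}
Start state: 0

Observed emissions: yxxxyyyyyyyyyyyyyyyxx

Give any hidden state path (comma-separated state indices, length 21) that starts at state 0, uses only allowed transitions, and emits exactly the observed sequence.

  0: obs=y cand={0,1} pick 0 [start]
  1: obs=x cand={2} pick 2 [0->2 ok]
  2: obs=x cand={2} pick 2 [2->2 ok]
  3: obs=x cand={2} pick 2 [2->2 ok]
  4: obs=y cand={0,1} pick 0 [2->0 ok]
  5: obs=y cand={0,1} pick 1 [0->1 ok]
  6: obs=y cand={0,1} pick 1 [1->1 ok]
  7: obs=y cand={0,1} pick 1 [1->1 ok]
  8: obs=y cand={0,1} pick 1 [1->1 ok]
  9: obs=y cand={0,1} pick 0 [1->0 ok]
  10: obs=y cand={0,1} pick 1 [0->1 ok]
  11: obs=y cand={0,1} pick 0 [1->0 ok]
  12: obs=y cand={0,1} pick 1 [0->1 ok]
  13: obs=y cand={0,1} pick 0 [1->0 ok]
  14: obs=y cand={0,1} pick 1 [0->1 ok]
  15: obs=y cand={0,1} pick 0 [1->0 ok]
  16: obs=y cand={0,1} pick 1 [0->1 ok]
  17: obs=y cand={0,1} pick 1 [1->1 ok]
  18: obs=y cand={0,1} pick 0 [1->0 ok]
  19: obs=x cand={2} pick 2 [0->2 ok]
  20: obs=x cand={2} pick 2 [2->2 ok]

0,2,2,2,0,1,1,1,1,0,1,0,1,0,1,0,1,1,0,2,2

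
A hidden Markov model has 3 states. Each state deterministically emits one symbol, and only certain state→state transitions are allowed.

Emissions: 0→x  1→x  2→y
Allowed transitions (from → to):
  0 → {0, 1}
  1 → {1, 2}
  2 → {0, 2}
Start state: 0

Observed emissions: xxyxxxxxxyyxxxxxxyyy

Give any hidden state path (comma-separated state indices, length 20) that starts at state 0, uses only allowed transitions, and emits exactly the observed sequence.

  0: obs=x cand={0,1} pick 0 [start]
  1: obs=x cand={0,1} pick 1 [0->1 ok]
  2: obs=y cand={2} pick 2 [1->2 ok]
  3: obs=x cand={0,1} pick 0 [2->0 ok]
  4: obs=x cand={0,1} pick 0 [0->0 ok]
  5: obs=x cand={0,1} pick 0 [0->0 ok]
  6: obs=x cand={0,1} pick 0 [0->0 ok]
  7: obs=x cand={0,1} pick 1 [0->1 ok]
  8: obs=x cand={0,1} pick 1 [1->1 ok]
  9: obs=y cand={2} pick 2 [1->2 ok]
  10: obs=y cand={2} pick 2 [2->2 ok]
  11: obs=x cand={0,1} pick 0 [2->0 ok]
  12: obs=x cand={0,1} pick 0 [0->0 ok]
  13: obs=x cand={0,1} pick 0 [0->0 ok]
  14: obs=x cand={0,1} pick 0 [0->0 ok]
  15: obs=x cand={0,1} pick 1 [0->1 ok]
  16: obs=x cand={0,1} pick 1 [1->1 ok]
  17: obs=y cand={2} pick 2 [1->2 ok]
  18: obs=y cand={2} pick 2 [2->2 ok]
  19: obs=y cand={2} pick 2 [2->2 ok]

0,1,2,0,0,0,0,1,1,2,2,0,0,0,0,1,1,2,2,2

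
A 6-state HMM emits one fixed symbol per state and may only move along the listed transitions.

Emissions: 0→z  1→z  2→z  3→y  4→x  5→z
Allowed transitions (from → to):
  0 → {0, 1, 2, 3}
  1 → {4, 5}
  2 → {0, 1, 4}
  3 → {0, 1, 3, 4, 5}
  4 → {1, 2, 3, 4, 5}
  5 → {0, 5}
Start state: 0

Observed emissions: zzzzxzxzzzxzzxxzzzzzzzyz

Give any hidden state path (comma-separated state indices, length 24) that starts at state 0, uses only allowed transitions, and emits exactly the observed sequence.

0,0,0,1,4,2,4,5,0,1,4,2,1,4,4,2,0,2,0,0,2,0,3,5

  [0] z  {0,1,2,5}  => 0  start
  [1] z  {0,1,2,5}  => 0  0->0 ok
  [2] z  {0,1,2,5}  => 0  0->0 ok
  [3] z  {0,1,2,5}  => 1  0->1 ok
  [4] x  {4}  => 4  1->4 ok
  [5] z  {0,1,2,5}  => 2  4->2 ok
  [6] x  {4}  => 4  2->4 ok
  [7] z  {0,1,2,5}  => 5  4->5 ok
  [8] z  {0,1,2,5}  => 0  5->0 ok
  [9] z  {0,1,2,5}  => 1  0->1 ok
  [10] x  {4}  => 4  1->4 ok
  [11] z  {0,1,2,5}  => 2  4->2 ok
  [12] z  {0,1,2,5}  => 1  2->1 ok
  [13] x  {4}  => 4  1->4 ok
  [14] x  {4}  => 4  4->4 ok
  [15] z  {0,1,2,5}  => 2  4->2 ok
  [16] z  {0,1,2,5}  => 0  2->0 ok
  [17] z  {0,1,2,5}  => 2  0->2 ok
  [18] z  {0,1,2,5}  => 0  2->0 ok
  [19] z  {0,1,2,5}  => 0  0->0 ok
  [20] z  {0,1,2,5}  => 2  0->2 ok
  [21] z  {0,1,2,5}  => 0  2->0 ok
  [22] y  {3}  => 3  0->3 ok
  [23] z  {0,1,2,5}  => 5  3->5 ok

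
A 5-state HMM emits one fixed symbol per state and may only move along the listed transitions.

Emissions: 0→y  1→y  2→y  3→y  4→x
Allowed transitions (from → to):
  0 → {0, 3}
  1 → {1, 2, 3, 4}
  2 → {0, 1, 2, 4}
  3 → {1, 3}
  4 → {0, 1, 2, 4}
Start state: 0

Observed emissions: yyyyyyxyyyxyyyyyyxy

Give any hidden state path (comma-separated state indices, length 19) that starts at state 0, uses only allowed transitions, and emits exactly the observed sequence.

  [0] y  {0,1,2,3}  => 0  start
  [1] y  {0,1,2,3}  => 3  0->3 ok
  [2] y  {0,1,2,3}  => 1  3->1 ok
  [3] y  {0,1,2,3}  => 1  1->1 ok
  [4] y  {0,1,2,3}  => 3  1->3 ok
  [5] y  {0,1,2,3}  => 1  3->1 ok
  [6] x  {4}  => 4  1->4 ok
  [7] y  {0,1,2,3}  => 1  4->1 ok
  [8] y  {0,1,2,3}  => 2  1->2 ok
  [9] y  {0,1,2,3}  => 2  2->2 ok
  [10] x  {4}  => 4  2->4 ok
  [11] y  {0,1,2,3}  => 0  4->0 ok
  [12] y  {0,1,2,3}  => 3  0->3 ok
  [13] y  {0,1,2,3}  => 1  3->1 ok
  [14] y  {0,1,2,3}  => 1  1->1 ok
  [15] y  {0,1,2,3}  => 3  1->3 ok
  [16] y  {0,1,2,3}  => 1  3->1 ok
  [17] x  {4}  => 4  1->4 ok
  [18] y  {0,1,2,3}  => 0  4->0 ok

0,3,1,1,3,1,4,1,2,2,4,0,3,1,1,3,1,4,0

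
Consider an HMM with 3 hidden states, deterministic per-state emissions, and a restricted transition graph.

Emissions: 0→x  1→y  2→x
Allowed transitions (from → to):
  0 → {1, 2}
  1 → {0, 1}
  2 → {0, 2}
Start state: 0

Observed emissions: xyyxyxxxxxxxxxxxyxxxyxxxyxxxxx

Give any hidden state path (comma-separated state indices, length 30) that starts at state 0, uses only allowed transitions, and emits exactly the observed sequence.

  t0 'x' -> {0,2}, take 0 (start)
  t1 'y' -> {1}, take 1 (0->1 ok)
  t2 'y' -> {1}, take 1 (1->1 ok)
  t3 'x' -> {0,2}, take 0 (1->0 ok)
  t4 'y' -> {1}, take 1 (0->1 ok)
  t5 'x' -> {0,2}, take 0 (1->0 ok)
  t6 'x' -> {0,2}, take 2 (0->2 ok)
  t7 'x' -> {0,2}, take 0 (2->0 ok)
  t8 'x' -> {0,2}, take 2 (0->2 ok)
  t9 'x' -> {0,2}, take 2 (2->2 ok)
  t10 'x' -> {0,2}, take 2 (2->2 ok)
  t11 'x' -> {0,2}, take 2 (2->2 ok)
  t12 'x' -> {0,2}, take 2 (2->2 ok)
  t13 'x' -> {0,2}, take 0 (2->0 ok)
  t14 'x' -> {0,2}, take 2 (0->2 ok)
  t15 'x' -> {0,2}, take 0 (2->0 ok)
  t16 'y' -> {1}, take 1 (0->1 ok)
  t17 'x' -> {0,2}, take 0 (1->0 ok)
  t18 'x' -> {0,2}, take 2 (0->2 ok)
  t19 'x' -> {0,2}, take 0 (2->0 ok)
  t20 'y' -> {1}, take 1 (0->1 ok)
  t21 'x' -> {0,2}, take 0 (1->0 ok)
  t22 'x' -> {0,2}, take 2 (0->2 ok)
  t23 'x' -> {0,2}, take 0 (2->0 ok)
  t24 'y' -> {1}, take 1 (0->1 ok)
  t25 'x' -> {0,2}, take 0 (1->0 ok)
  t26 'x' -> {0,2}, take 2 (0->2 ok)
  t27 'x' -> {0,2}, take 0 (2->0 ok)
  t28 'x' -> {0,2}, take 2 (0->2 ok)
  t29 'x' -> {0,2}, take 0 (2->0 ok)

0,1,1,0,1,0,2,0,2,2,2,2,2,0,2,0,1,0,2,0,1,0,2,0,1,0,2,0,2,0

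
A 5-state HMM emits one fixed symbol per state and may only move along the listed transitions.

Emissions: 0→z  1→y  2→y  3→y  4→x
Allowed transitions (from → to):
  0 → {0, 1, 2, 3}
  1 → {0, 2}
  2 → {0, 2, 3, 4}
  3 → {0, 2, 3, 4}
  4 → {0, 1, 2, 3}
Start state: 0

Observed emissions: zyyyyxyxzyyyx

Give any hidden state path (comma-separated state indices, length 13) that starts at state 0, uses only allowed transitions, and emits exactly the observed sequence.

  0: obs=z cand={0} pick 0 [start]
  1: obs=y cand={1,2,3} pick 1 [0->1 ok]
  2: obs=y cand={1,2,3} pick 2 [1->2 ok]
  3: obs=y cand={1,2,3} pick 3 [2->3 ok]
  4: obs=y cand={1,2,3} pick 3 [3->3 ok]
  5: obs=x cand={4} pick 4 [3->4 ok]
  6: obs=y cand={1,2,3} pick 2 [4->2 ok]
  7: obs=x cand={4} pick 4 [2->4 ok]
  8: obs=z cand={0} pick 0 [4->0 ok]
  9: obs=y cand={1,2,3} pick 3 [0->3 ok]
  10: obs=y cand={1,2,3} pick 2 [3->2 ok]
  11: obs=y cand={1,2,3} pick 3 [2->3 ok]
  12: obs=x cand={4} pick 4 [3->4 ok]

0,1,2,3,3,4,2,4,0,3,2,3,4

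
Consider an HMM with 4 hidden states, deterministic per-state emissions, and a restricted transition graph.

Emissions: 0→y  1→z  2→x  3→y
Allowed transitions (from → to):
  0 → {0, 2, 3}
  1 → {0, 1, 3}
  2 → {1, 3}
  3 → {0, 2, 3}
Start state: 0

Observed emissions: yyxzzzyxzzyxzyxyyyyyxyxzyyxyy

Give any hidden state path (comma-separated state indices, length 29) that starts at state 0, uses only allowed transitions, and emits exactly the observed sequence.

  pos 0: y in {0,3}, choose 0; start
  pos 1: y in {0,3}, choose 0; 0->0 ok
  pos 2: x in {2}, choose 2; 0->2 ok
  pos 3: z in {1}, choose 1; 2->1 ok
  pos 4: z in {1}, choose 1; 1->1 ok
  pos 5: z in {1}, choose 1; 1->1 ok
  pos 6: y in {0,3}, choose 0; 1->0 ok
  pos 7: x in {2}, choose 2; 0->2 ok
  pos 8: z in {1}, choose 1; 2->1 ok
  pos 9: z in {1}, choose 1; 1->1 ok
  pos 10: y in {0,3}, choose 0; 1->0 ok
  pos 11: x in {2}, choose 2; 0->2 ok
  pos 12: z in {1}, choose 1; 2->1 ok
  pos 13: y in {0,3}, choose 3; 1->3 ok
  pos 14: x in {2}, choose 2; 3->2 ok
  pos 15: y in {0,3}, choose 3; 2->3 ok
  pos 16: y in {0,3}, choose 0; 3->0 ok
  pos 17: y in {0,3}, choose 0; 0->0 ok
  pos 18: y in {0,3}, choose 3; 0->3 ok
  pos 19: y in {0,3}, choose 3; 3->3 ok
  pos 20: x in {2}, choose 2; 3->2 ok
  pos 21: y in {0,3}, choose 3; 2->3 ok
  pos 22: x in {2}, choose 2; 3->2 ok
  pos 23: z in {1}, choose 1; 2->1 ok
  pos 24: y in {0,3}, choose 0; 1->0 ok
  pos 25: y in {0,3}, choose 0; 0->0 ok
  pos 26: x in {2}, choose 2; 0->2 ok
  pos 27: y in {0,3}, choose 3; 2->3 ok
  pos 28: y in {0,3}, choose 3; 3->3 ok

0,0,2,1,1,1,0,2,1,1,0,2,1,3,2,3,0,0,3,3,2,3,2,1,0,0,2,3,3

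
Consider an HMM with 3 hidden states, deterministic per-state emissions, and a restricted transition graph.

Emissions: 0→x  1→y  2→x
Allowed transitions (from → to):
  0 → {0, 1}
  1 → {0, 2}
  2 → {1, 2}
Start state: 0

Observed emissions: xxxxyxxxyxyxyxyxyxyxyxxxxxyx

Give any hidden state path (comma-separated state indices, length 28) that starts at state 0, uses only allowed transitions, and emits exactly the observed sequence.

0,0,0,0,1,0,0,0,1,2,1,0,1,0,1,2,1,2,1,2,1,2,2,2,2,2,1,0

  0: obs=x cand={0,2} pick 0 [start]
  1: obs=x cand={0,2} pick 0 [0->0 ok]
  2: obs=x cand={0,2} pick 0 [0->0 ok]
  3: obs=x cand={0,2} pick 0 [0->0 ok]
  4: obs=y cand={1} pick 1 [0->1 ok]
  5: obs=x cand={0,2} pick 0 [1->0 ok]
  6: obs=x cand={0,2} pick 0 [0->0 ok]
  7: obs=x cand={0,2} pick 0 [0->0 ok]
  8: obs=y cand={1} pick 1 [0->1 ok]
  9: obs=x cand={0,2} pick 2 [1->2 ok]
  10: obs=y cand={1} pick 1 [2->1 ok]
  11: obs=x cand={0,2} pick 0 [1->0 ok]
  12: obs=y cand={1} pick 1 [0->1 ok]
  13: obs=x cand={0,2} pick 0 [1->0 ok]
  14: obs=y cand={1} pick 1 [0->1 ok]
  15: obs=x cand={0,2} pick 2 [1->2 ok]
  16: obs=y cand={1} pick 1 [2->1 ok]
  17: obs=x cand={0,2} pick 2 [1->2 ok]
  18: obs=y cand={1} pick 1 [2->1 ok]
  19: obs=x cand={0,2} pick 2 [1->2 ok]
  20: obs=y cand={1} pick 1 [2->1 ok]
  21: obs=x cand={0,2} pick 2 [1->2 ok]
  22: obs=x cand={0,2} pick 2 [2->2 ok]
  23: obs=x cand={0,2} pick 2 [2->2 ok]
  24: obs=x cand={0,2} pick 2 [2->2 ok]
  25: obs=x cand={0,2} pick 2 [2->2 ok]
  26: obs=y cand={1} pick 1 [2->1 ok]
  27: obs=x cand={0,2} pick 0 [1->0 ok]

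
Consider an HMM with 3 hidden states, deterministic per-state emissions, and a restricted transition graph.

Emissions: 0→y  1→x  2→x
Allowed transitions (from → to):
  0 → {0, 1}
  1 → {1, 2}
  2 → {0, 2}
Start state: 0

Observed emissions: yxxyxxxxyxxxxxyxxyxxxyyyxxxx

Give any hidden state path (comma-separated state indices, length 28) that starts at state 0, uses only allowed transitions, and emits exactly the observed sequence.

0,1,2,0,1,1,2,2,0,1,1,1,2,2,0,1,2,0,1,2,2,0,0,0,1,1,2,2

  0: obs=y cand={0} pick 0 [start]
  1: obs=x cand={1,2} pick 1 [0->1 ok]
  2: obs=x cand={1,2} pick 2 [1->2 ok]
  3: obs=y cand={0} pick 0 [2->0 ok]
  4: obs=x cand={1,2} pick 1 [0->1 ok]
  5: obs=x cand={1,2} pick 1 [1->1 ok]
  6: obs=x cand={1,2} pick 2 [1->2 ok]
  7: obs=x cand={1,2} pick 2 [2->2 ok]
  8: obs=y cand={0} pick 0 [2->0 ok]
  9: obs=x cand={1,2} pick 1 [0->1 ok]
  10: obs=x cand={1,2} pick 1 [1->1 ok]
  11: obs=x cand={1,2} pick 1 [1->1 ok]
  12: obs=x cand={1,2} pick 2 [1->2 ok]
  13: obs=x cand={1,2} pick 2 [2->2 ok]
  14: obs=y cand={0} pick 0 [2->0 ok]
  15: obs=x cand={1,2} pick 1 [0->1 ok]
  16: obs=x cand={1,2} pick 2 [1->2 ok]
  17: obs=y cand={0} pick 0 [2->0 ok]
  18: obs=x cand={1,2} pick 1 [0->1 ok]
  19: obs=x cand={1,2} pick 2 [1->2 ok]
  20: obs=x cand={1,2} pick 2 [2->2 ok]
  21: obs=y cand={0} pick 0 [2->0 ok]
  22: obs=y cand={0} pick 0 [0->0 ok]
  23: obs=y cand={0} pick 0 [0->0 ok]
  24: obs=x cand={1,2} pick 1 [0->1 ok]
  25: obs=x cand={1,2} pick 1 [1->1 ok]
  26: obs=x cand={1,2} pick 2 [1->2 ok]
  27: obs=x cand={1,2} pick 2 [2->2 ok]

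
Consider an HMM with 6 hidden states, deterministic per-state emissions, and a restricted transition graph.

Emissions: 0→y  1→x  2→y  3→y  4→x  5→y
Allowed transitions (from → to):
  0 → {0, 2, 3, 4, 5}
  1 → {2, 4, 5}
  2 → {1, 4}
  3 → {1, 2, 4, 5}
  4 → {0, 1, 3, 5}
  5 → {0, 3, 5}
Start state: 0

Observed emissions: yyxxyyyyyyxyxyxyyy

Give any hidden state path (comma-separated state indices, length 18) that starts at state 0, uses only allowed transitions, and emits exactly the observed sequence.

0,3,1,4,5,0,5,5,0,2,1,2,1,2,1,5,5,5

  t0 'y' -> {0,2,3,5}, take 0 (start)
  t1 'y' -> {0,2,3,5}, take 3 (0->3 ok)
  t2 'x' -> {1,4}, take 1 (3->1 ok)
  t3 'x' -> {1,4}, take 4 (1->4 ok)
  t4 'y' -> {0,2,3,5}, take 5 (4->5 ok)
  t5 'y' -> {0,2,3,5}, take 0 (5->0 ok)
  t6 'y' -> {0,2,3,5}, take 5 (0->5 ok)
  t7 'y' -> {0,2,3,5}, take 5 (5->5 ok)
  t8 'y' -> {0,2,3,5}, take 0 (5->0 ok)
  t9 'y' -> {0,2,3,5}, take 2 (0->2 ok)
  t10 'x' -> {1,4}, take 1 (2->1 ok)
  t11 'y' -> {0,2,3,5}, take 2 (1->2 ok)
  t12 'x' -> {1,4}, take 1 (2->1 ok)
  t13 'y' -> {0,2,3,5}, take 2 (1->2 ok)
  t14 'x' -> {1,4}, take 1 (2->1 ok)
  t15 'y' -> {0,2,3,5}, take 5 (1->5 ok)
  t16 'y' -> {0,2,3,5}, take 5 (5->5 ok)
  t17 'y' -> {0,2,3,5}, take 5 (5->5 ok)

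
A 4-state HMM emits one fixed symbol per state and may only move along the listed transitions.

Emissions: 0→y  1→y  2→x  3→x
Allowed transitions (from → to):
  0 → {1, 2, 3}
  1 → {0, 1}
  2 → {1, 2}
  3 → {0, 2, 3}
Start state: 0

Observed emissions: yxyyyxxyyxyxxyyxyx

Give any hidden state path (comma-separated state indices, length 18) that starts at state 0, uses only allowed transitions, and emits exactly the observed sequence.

0,2,1,1,0,3,2,1,0,3,0,3,2,1,0,3,0,3

  0: obs=y cand={0,1} pick 0 [start]
  1: obs=x cand={2,3} pick 2 [0->2 ok]
  2: obs=y cand={0,1} pick 1 [2->1 ok]
  3: obs=y cand={0,1} pick 1 [1->1 ok]
  4: obs=y cand={0,1} pick 0 [1->0 ok]
  5: obs=x cand={2,3} pick 3 [0->3 ok]
  6: obs=x cand={2,3} pick 2 [3->2 ok]
  7: obs=y cand={0,1} pick 1 [2->1 ok]
  8: obs=y cand={0,1} pick 0 [1->0 ok]
  9: obs=x cand={2,3} pick 3 [0->3 ok]
  10: obs=y cand={0,1} pick 0 [3->0 ok]
  11: obs=x cand={2,3} pick 3 [0->3 ok]
  12: obs=x cand={2,3} pick 2 [3->2 ok]
  13: obs=y cand={0,1} pick 1 [2->1 ok]
  14: obs=y cand={0,1} pick 0 [1->0 ok]
  15: obs=x cand={2,3} pick 3 [0->3 ok]
  16: obs=y cand={0,1} pick 0 [3->0 ok]
  17: obs=x cand={2,3} pick 3 [0->3 ok]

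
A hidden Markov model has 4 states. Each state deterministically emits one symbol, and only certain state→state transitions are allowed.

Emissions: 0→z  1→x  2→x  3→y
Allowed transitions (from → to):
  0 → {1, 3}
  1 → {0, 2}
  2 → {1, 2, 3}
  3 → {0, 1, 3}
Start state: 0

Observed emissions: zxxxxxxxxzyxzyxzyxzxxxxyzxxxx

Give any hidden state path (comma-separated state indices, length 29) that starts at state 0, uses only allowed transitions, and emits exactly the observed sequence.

  pos 0: z in {0}, choose 0; start
  pos 1: x in {1,2}, choose 1; 0->1 ok
  pos 2: x in {1,2}, choose 2; 1->2 ok
  pos 3: x in {1,2}, choose 2; 2->2 ok
  pos 4: x in {1,2}, choose 2; 2->2 ok
  pos 5: x in {1,2}, choose 2; 2->2 ok
  pos 6: x in {1,2}, choose 2; 2->2 ok
  pos 7: x in {1,2}, choose 2; 2->2 ok
  pos 8: x in {1,2}, choose 1; 2->1 ok
  pos 9: z in {0}, choose 0; 1->0 ok
  pos 10: y in {3}, choose 3; 0->3 ok
  pos 11: x in {1,2}, choose 1; 3->1 ok
  pos 12: z in {0}, choose 0; 1->0 ok
  pos 13: y in {3}, choose 3; 0->3 ok
  pos 14: x in {1,2}, choose 1; 3->1 ok
  pos 15: z in {0}, choose 0; 1->0 ok
  pos 16: y in {3}, choose 3; 0->3 ok
  pos 17: x in {1,2}, choose 1; 3->1 ok
  pos 18: z in {0}, choose 0; 1->0 ok
  pos 19: x in {1,2}, choose 1; 0->1 ok
  pos 20: x in {1,2}, choose 2; 1->2 ok
  pos 21: x in {1,2}, choose 1; 2->1 ok
  pos 22: x in {1,2}, choose 2; 1->2 ok
  pos 23: y in {3}, choose 3; 2->3 ok
  pos 24: z in {0}, choose 0; 3->0 ok
  pos 25: x in {1,2}, choose 1; 0->1 ok
  pos 26: x in {1,2}, choose 2; 1->2 ok
  pos 27: x in {1,2}, choose 2; 2->2 ok
  pos 28: x in {1,2}, choose 1; 2->1 ok

0,1,2,2,2,2,2,2,1,0,3,1,0,3,1,0,3,1,0,1,2,1,2,3,0,1,2,2,1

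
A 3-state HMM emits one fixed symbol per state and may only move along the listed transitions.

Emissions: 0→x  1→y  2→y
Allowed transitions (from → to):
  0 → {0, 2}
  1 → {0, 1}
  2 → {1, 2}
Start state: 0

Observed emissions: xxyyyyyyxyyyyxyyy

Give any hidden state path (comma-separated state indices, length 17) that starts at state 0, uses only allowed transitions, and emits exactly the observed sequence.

  t0 'x' -> {0}, take 0 (start)
  t1 'x' -> {0}, take 0 (0->0 ok)
  t2 'y' -> {1,2}, take 2 (0->2 ok)
  t3 'y' -> {1,2}, take 2 (2->2 ok)
  t4 'y' -> {1,2}, take 1 (2->1 ok)
  t5 'y' -> {1,2}, take 1 (1->1 ok)
  t6 'y' -> {1,2}, take 1 (1->1 ok)
  t7 'y' -> {1,2}, take 1 (1->1 ok)
  t8 'x' -> {0}, take 0 (1->0 ok)
  t9 'y' -> {1,2}, take 2 (0->2 ok)
  t10 'y' -> {1,2}, take 2 (2->2 ok)
  t11 'y' -> {1,2}, take 1 (2->1 ok)
  t12 'y' -> {1,2}, take 1 (1->1 ok)
  t13 'x' -> {0}, take 0 (1->0 ok)
  t14 'y' -> {1,2}, take 2 (0->2 ok)
  t15 'y' -> {1,2}, take 1 (2->1 ok)
  t16 'y' -> {1,2}, take 1 (1->1 ok)

0,0,2,2,1,1,1,1,0,2,2,1,1,0,2,1,1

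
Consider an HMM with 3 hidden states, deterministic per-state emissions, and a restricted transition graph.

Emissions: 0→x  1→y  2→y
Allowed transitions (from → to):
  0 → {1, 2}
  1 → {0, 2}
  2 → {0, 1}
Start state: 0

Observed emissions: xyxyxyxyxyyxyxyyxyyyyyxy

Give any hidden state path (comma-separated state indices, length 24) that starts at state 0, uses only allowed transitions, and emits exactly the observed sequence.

0,1,0,1,0,2,0,2,0,2,1,0,2,0,1,2,0,2,1,2,1,2,0,1

  0: obs=x cand={0} pick 0 [start]
  1: obs=y cand={1,2} pick 1 [0->1 ok]
  2: obs=x cand={0} pick 0 [1->0 ok]
  3: obs=y cand={1,2} pick 1 [0->1 ok]
  4: obs=x cand={0} pick 0 [1->0 ok]
  5: obs=y cand={1,2} pick 2 [0->2 ok]
  6: obs=x cand={0} pick 0 [2->0 ok]
  7: obs=y cand={1,2} pick 2 [0->2 ok]
  8: obs=x cand={0} pick 0 [2->0 ok]
  9: obs=y cand={1,2} pick 2 [0->2 ok]
  10: obs=y cand={1,2} pick 1 [2->1 ok]
  11: obs=x cand={0} pick 0 [1->0 ok]
  12: obs=y cand={1,2} pick 2 [0->2 ok]
  13: obs=x cand={0} pick 0 [2->0 ok]
  14: obs=y cand={1,2} pick 1 [0->1 ok]
  15: obs=y cand={1,2} pick 2 [1->2 ok]
  16: obs=x cand={0} pick 0 [2->0 ok]
  17: obs=y cand={1,2} pick 2 [0->2 ok]
  18: obs=y cand={1,2} pick 1 [2->1 ok]
  19: obs=y cand={1,2} pick 2 [1->2 ok]
  20: obs=y cand={1,2} pick 1 [2->1 ok]
  21: obs=y cand={1,2} pick 2 [1->2 ok]
  22: obs=x cand={0} pick 0 [2->0 ok]
  23: obs=y cand={1,2} pick 1 [0->1 ok]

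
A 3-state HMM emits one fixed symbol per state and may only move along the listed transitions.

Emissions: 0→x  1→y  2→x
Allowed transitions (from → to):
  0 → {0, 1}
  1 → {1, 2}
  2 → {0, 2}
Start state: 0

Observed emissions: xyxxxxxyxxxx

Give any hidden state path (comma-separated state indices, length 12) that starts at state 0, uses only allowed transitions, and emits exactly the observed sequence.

  [0] x  {0,2}  => 0  start
  [1] y  {1}  => 1  0->1 ok
  [2] x  {0,2}  => 2  1->2 ok
  [3] x  {0,2}  => 2  2->2 ok
  [4] x  {0,2}  => 0  2->0 ok
  [5] x  {0,2}  => 0  0->0 ok
  [6] x  {0,2}  => 0  0->0 ok
  [7] y  {1}  => 1  0->1 ok
  [8] x  {0,2}  => 2  1->2 ok
  [9] x  {0,2}  => 2  2->2 ok
  [10] x  {0,2}  => 2  2->2 ok
  [11] x  {0,2}  => 0  2->0 ok

0,1,2,2,0,0,0,1,2,2,2,0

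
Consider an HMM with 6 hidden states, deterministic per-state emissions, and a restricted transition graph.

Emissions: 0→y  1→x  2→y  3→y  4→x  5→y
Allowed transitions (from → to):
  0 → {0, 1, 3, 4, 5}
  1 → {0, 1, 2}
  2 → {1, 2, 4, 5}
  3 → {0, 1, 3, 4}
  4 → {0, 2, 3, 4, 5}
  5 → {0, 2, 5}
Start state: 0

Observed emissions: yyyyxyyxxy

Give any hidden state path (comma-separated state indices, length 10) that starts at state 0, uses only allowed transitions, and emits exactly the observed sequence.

0,5,2,2,4,3,0,1,1,0

  0: obs=y cand={0,2,3,5} pick 0 [start]
  1: obs=y cand={0,2,3,5} pick 5 [0->5 ok]
  2: obs=y cand={0,2,3,5} pick 2 [5->2 ok]
  3: obs=y cand={0,2,3,5} pick 2 [2->2 ok]
  4: obs=x cand={1,4} pick 4 [2->4 ok]
  5: obs=y cand={0,2,3,5} pick 3 [4->3 ok]
  6: obs=y cand={0,2,3,5} pick 0 [3->0 ok]
  7: obs=x cand={1,4} pick 1 [0->1 ok]
  8: obs=x cand={1,4} pick 1 [1->1 ok]
  9: obs=y cand={0,2,3,5} pick 0 [1->0 ok]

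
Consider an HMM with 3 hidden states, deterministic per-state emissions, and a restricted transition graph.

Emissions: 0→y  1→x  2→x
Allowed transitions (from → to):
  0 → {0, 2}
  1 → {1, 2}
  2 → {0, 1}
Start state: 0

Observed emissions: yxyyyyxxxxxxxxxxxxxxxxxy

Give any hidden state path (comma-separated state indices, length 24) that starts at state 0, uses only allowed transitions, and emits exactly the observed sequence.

0,2,0,0,0,0,2,1,2,1,1,1,1,1,1,1,1,2,1,1,2,1,2,0

  t0 'y' -> {0}, take 0 (start)
  t1 'x' -> {1,2}, take 2 (0->2 ok)
  t2 'y' -> {0}, take 0 (2->0 ok)
  t3 'y' -> {0}, take 0 (0->0 ok)
  t4 'y' -> {0}, take 0 (0->0 ok)
  t5 'y' -> {0}, take 0 (0->0 ok)
  t6 'x' -> {1,2}, take 2 (0->2 ok)
  t7 'x' -> {1,2}, take 1 (2->1 ok)
  t8 'x' -> {1,2}, take 2 (1->2 ok)
  t9 'x' -> {1,2}, take 1 (2->1 ok)
  t10 'x' -> {1,2}, take 1 (1->1 ok)
  t11 'x' -> {1,2}, take 1 (1->1 ok)
  t12 'x' -> {1,2}, take 1 (1->1 ok)
  t13 'x' -> {1,2}, take 1 (1->1 ok)
  t14 'x' -> {1,2}, take 1 (1->1 ok)
  t15 'x' -> {1,2}, take 1 (1->1 ok)
  t16 'x' -> {1,2}, take 1 (1->1 ok)
  t17 'x' -> {1,2}, take 2 (1->2 ok)
  t18 'x' -> {1,2}, take 1 (2->1 ok)
  t19 'x' -> {1,2}, take 1 (1->1 ok)
  t20 'x' -> {1,2}, take 2 (1->2 ok)
  t21 'x' -> {1,2}, take 1 (2->1 ok)
  t22 'x' -> {1,2}, take 2 (1->2 ok)
  t23 'y' -> {0}, take 0 (2->0 ok)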